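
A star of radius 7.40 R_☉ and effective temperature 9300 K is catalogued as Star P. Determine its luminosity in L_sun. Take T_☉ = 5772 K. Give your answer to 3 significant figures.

L/L_☉ = (R/R_☉)² (T/T_☉)⁴ = (7.40)² × (9300/5772)⁴
       = 54.76 × (1.611)⁴ = 54.76 × 6.739 = 369.1.

369 L_sun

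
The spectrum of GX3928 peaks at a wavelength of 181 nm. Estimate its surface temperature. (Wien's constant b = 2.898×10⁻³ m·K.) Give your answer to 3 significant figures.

1.60×10^4 K

T = b/λ_max = 2.898×10⁻³ / (181×10⁻⁹) = 1.601×10^4 K.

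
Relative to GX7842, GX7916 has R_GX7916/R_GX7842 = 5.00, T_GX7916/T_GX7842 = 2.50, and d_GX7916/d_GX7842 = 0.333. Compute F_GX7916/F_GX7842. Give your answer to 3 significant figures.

L_GX7916/L_GX7842 = (R_GX7916/R_GX7842)²(T_GX7916/T_GX7842)⁴ = (5.00)² × (2.50)⁴ = 976.6.
F_GX7916/F_GX7842 = (L_GX7916/L_GX7842)/(d_GX7916/d_GX7842)² = 976.6 / (0.333)² = 8807.

8.81×10^3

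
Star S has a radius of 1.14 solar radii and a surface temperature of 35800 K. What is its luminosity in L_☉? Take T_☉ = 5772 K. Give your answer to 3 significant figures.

1.92×10^3 L_☉

L/L_☉ = (R/R_☉)² (T/T_☉)⁴ = (1.14)² × (35800/5772)⁴
       = 1.300 × (6.202)⁴ = 1.300 × 1480 = 1923.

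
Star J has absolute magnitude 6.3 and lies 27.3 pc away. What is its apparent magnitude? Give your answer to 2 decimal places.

m = M + 5 log₁₀(d/10 pc) = 6.3 + 5 log₁₀(27.3/10)
  = 6.3 + 5 × 0.436 = 6.3 + 2.18 = 8.48.

8.48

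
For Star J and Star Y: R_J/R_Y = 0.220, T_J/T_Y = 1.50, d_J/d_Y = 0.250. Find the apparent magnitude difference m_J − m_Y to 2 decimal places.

-1.48

L_J/L_Y = (0.220)²(1.50)⁴ = 0.2450.
F_J/F_Y = (L_J/L_Y)/(d_J/d_Y)² = 0.2450/0.06250 = 3.920.
m_J − m_Y = −2.5 log₁₀(3.920) = -1.48.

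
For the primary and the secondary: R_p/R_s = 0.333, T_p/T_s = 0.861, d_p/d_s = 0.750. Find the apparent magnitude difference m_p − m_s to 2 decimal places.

2.41

L_p/L_s = (0.333)²(0.861)⁴ = 0.06094.
F_p/F_s = (L_p/L_s)/(d_p/d_s)² = 0.06094/0.5625 = 0.1083.
m_p − m_s = −2.5 log₁₀(0.1083) = 2.41.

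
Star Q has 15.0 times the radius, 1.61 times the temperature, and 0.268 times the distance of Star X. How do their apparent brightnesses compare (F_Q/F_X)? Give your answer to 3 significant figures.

2.10×10^4

L_Q/L_X = (R_Q/R_X)²(T_Q/T_X)⁴ = (15.0)² × (1.61)⁴ = 1512.
F_Q/F_X = (L_Q/L_X)/(d_Q/d_X)² = 1512 / (0.268)² = 2.105×10^4.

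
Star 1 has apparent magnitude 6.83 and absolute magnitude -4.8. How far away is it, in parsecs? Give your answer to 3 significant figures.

m − M = 5 log₁₀(d/10 pc)
6.83 − (-4.8) = 11.63 = 5 log₁₀(d/10)
d = 10 × 10^(11.63/5) = 10 × 10^2.326 = 2118 pc.

2.12×10^3 pc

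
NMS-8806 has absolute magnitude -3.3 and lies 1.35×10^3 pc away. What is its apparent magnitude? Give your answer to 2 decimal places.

m = M + 5 log₁₀(d/10 pc) = -3.3 + 5 log₁₀(1.35×10^3/10)
  = -3.3 + 5 × 2.130 = -3.3 + 10.65 = 7.35.

7.35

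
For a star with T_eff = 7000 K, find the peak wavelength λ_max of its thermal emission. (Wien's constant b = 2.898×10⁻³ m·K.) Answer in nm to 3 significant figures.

λ_max = b/T = 2.898×10⁻³ / 7000 = 4.14×10^-7 m = 414.0 nm.

414 nm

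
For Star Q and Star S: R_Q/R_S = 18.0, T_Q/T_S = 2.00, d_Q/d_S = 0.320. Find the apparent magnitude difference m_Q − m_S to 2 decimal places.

L_Q/L_S = (18.0)²(2.00)⁴ = 5184.
F_Q/F_S = (L_Q/L_S)/(d_Q/d_S)² = 5184/0.1024 = 5.062×10^4.
m_Q − m_S = −2.5 log₁₀(5.062×10^4) = -11.76.

-11.76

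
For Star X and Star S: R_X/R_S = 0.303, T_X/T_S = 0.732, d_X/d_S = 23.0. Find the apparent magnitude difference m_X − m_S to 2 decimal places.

10.76

L_X/L_S = (0.303)²(0.732)⁴ = 0.02636.
F_X/F_S = (L_X/L_S)/(d_X/d_S)² = 0.02636/529.0 = 4.983×10^-5.
m_X − m_S = −2.5 log₁₀(4.983×10^-5) = 10.76.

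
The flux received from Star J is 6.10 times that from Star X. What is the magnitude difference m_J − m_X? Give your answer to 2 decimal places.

-1.96

m_J − m_X = −2.5 log₁₀(F_J/F_X) = −2.5 log₁₀(6.10) = −2.5 × (0.785) = -1.963.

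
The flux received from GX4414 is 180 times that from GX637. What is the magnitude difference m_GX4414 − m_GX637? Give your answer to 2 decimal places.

-5.64

m_GX4414 − m_GX637 = −2.5 log₁₀(F_GX4414/F_GX637) = −2.5 log₁₀(180) = −2.5 × (2.255) = -5.638.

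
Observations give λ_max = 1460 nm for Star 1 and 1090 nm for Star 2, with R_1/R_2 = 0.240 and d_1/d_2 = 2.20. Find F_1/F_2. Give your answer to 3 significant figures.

Wien's law: T_1/T_2 = λ_2/λ_1 = 1090/1460 = 0.7466.
L_1/L_2 = (R_1/R_2)²(T_1/T_2)⁴ = (0.240)²(0.7466)⁴ = 0.01789.
F_1/F_2 = (L_1/L_2)/(d_1/d_2)² = 0.01789/(2.20)² = 0.003697.

0.00370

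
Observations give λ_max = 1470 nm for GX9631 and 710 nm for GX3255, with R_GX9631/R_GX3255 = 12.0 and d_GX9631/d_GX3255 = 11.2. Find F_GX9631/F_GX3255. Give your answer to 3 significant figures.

Wien's law: T_GX9631/T_GX3255 = λ_GX3255/λ_GX9631 = 710/1470 = 0.4830.
L_GX9631/L_GX3255 = (R_GX9631/R_GX3255)²(T_GX9631/T_GX3255)⁴ = (12.0)²(0.4830)⁴ = 7.837.
F_GX9631/F_GX3255 = (L_GX9631/L_GX3255)/(d_GX9631/d_GX3255)² = 7.837/(11.2)² = 0.06247.

0.0625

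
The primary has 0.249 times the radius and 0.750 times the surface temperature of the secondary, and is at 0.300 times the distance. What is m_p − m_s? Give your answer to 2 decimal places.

1.65

L_p/L_s = (0.249)²(0.750)⁴ = 0.01962.
F_p/F_s = (L_p/L_s)/(d_p/d_s)² = 0.01962/0.09000 = 0.2180.
m_p − m_s = −2.5 log₁₀(0.2180) = 1.65.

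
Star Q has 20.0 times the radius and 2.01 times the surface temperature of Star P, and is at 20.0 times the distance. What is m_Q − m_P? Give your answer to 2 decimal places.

L_Q/L_P = (20.0)²(2.01)⁴ = 6529.
F_Q/F_P = (L_Q/L_P)/(d_Q/d_P)² = 6529/400.0 = 16.32.
m_Q − m_P = −2.5 log₁₀(16.32) = -3.03.

-3.03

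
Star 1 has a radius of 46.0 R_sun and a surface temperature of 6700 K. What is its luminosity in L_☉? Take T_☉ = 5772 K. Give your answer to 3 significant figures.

L/L_☉ = (R/R_☉)² (T/T_☉)⁴ = (46.0)² × (6700/5772)⁴
       = 2116 × (1.161)⁴ = 2116 × 1.815 = 3842.

3.84×10^3 L_☉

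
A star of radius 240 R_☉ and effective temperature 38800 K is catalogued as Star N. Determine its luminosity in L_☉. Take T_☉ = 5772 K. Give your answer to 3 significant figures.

1.18×10^8 L_☉

L/L_☉ = (R/R_☉)² (T/T_☉)⁴ = (240)² × (38800/5772)⁴
       = 5.760×10^4 × (6.722)⁴ = 5.760×10^4 × 2042 = 1.176×10^8.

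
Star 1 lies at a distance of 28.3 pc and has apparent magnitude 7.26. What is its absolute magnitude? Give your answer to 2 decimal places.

5.00

M = m − 5 log₁₀(d/10 pc) = 7.26 − 5 log₁₀(28.3/10)
  = 7.26 − 5 × 0.452 = 7.26 − 2.26 = 5.00.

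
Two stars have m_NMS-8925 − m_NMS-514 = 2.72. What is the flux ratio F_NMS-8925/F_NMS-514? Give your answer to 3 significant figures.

0.0817

F_NMS-8925/F_NMS-514 = 10^(−(m_NMS-8925 − m_NMS-514)/2.5) = 10^(-2.72/2.5) = 10^-1.088 = 0.08166.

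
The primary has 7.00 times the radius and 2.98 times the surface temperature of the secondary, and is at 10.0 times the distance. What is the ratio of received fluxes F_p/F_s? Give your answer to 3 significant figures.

38.6

L_p/L_s = (R_p/R_s)²(T_p/T_s)⁴ = (7.00)² × (2.98)⁴ = 3864.
F_p/F_s = (L_p/L_s)/(d_p/d_s)² = 3864 / (10.0)² = 38.64.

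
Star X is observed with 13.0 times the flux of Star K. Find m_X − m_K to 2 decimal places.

m_X − m_K = −2.5 log₁₀(F_X/F_K) = −2.5 log₁₀(13.0) = −2.5 × (1.114) = -2.785.

-2.78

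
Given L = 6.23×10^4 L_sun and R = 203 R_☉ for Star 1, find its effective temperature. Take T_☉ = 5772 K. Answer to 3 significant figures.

6.40×10^3 K

T/T_☉ = (L/L_☉)^(1/4) / (R/R_☉)^(1/2)
T = 5772 × (6.23×10^4)^(1/4) / √(203) = 5772 × 15.80 / 14.25 = 6400 K.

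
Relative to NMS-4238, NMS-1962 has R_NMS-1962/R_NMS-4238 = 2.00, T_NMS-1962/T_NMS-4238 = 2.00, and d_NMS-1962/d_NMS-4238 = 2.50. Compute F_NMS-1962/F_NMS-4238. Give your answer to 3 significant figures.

L_NMS-1962/L_NMS-4238 = (R_NMS-1962/R_NMS-4238)²(T_NMS-1962/T_NMS-4238)⁴ = (2.00)² × (2.00)⁴ = 64.00.
F_NMS-1962/F_NMS-4238 = (L_NMS-1962/L_NMS-4238)/(d_NMS-1962/d_NMS-4238)² = 64.00 / (2.50)² = 10.24.

10.2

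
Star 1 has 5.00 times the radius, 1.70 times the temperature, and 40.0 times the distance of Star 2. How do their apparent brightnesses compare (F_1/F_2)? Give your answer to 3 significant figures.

L_1/L_2 = (R_1/R_2)²(T_1/T_2)⁴ = (5.00)² × (1.70)⁴ = 208.8.
F_1/F_2 = (L_1/L_2)/(d_1/d_2)² = 208.8 / (40.0)² = 0.1305.

0.131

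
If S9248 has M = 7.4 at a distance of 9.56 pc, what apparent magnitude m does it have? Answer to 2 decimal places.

7.30

m = M + 5 log₁₀(d/10 pc) = 7.4 + 5 log₁₀(9.56/10)
  = 7.4 + 5 × -0.020 = 7.4 + -0.10 = 7.30.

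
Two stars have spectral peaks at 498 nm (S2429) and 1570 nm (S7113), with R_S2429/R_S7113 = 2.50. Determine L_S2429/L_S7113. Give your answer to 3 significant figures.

Wien's law gives T ∝ 1/λ_max, so T_S2429/T_S7113 = λ_S7113/λ_S2429 = 1570/498 = 3.153.
Then L ∝ R²T⁴ gives L_S2429/L_S7113 = (2.50)² × (3.153)⁴ = 6.250 × 98.78 = 617.4.

617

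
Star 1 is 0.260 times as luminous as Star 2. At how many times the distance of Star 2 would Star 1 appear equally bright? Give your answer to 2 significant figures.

0.51

Equal flux requires L_1/d_1² = L_2/d_2², so d_1/d_2 = √(L_1/L_2)
= √(0.260) = 0.5099.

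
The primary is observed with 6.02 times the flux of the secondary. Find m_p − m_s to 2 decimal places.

-1.95

m_p − m_s = −2.5 log₁₀(F_p/F_s) = −2.5 log₁₀(6.02) = −2.5 × (0.780) = -1.949.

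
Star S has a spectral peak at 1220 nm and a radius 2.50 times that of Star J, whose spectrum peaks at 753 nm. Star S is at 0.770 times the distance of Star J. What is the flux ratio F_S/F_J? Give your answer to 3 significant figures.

1.53

Wien's law: T_S/T_J = λ_J/λ_S = 753/1220 = 0.6172.
L_S/L_J = (R_S/R_J)²(T_S/T_J)⁴ = (2.50)²(0.6172)⁴ = 0.9070.
F_S/F_J = (L_S/L_J)/(d_S/d_J)² = 0.9070/(0.770)² = 1.530.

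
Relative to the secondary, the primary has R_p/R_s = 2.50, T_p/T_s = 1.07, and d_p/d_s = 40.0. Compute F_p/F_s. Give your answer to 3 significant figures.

L_p/L_s = (R_p/R_s)²(T_p/T_s)⁴ = (2.50)² × (1.07)⁴ = 8.192.
F_p/F_s = (L_p/L_s)/(d_p/d_s)² = 8.192 / (40.0)² = 0.005120.

0.00512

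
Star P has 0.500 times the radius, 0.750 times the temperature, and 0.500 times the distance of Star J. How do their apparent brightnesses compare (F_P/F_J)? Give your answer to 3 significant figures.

L_P/L_J = (R_P/R_J)²(T_P/T_J)⁴ = (0.500)² × (0.750)⁴ = 0.07910.
F_P/F_J = (L_P/L_J)/(d_P/d_J)² = 0.07910 / (0.500)² = 0.3164.

0.316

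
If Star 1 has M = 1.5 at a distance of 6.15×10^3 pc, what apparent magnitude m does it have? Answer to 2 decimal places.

15.44

m = M + 5 log₁₀(d/10 pc) = 1.5 + 5 log₁₀(6.15×10^3/10)
  = 1.5 + 5 × 2.789 = 1.5 + 13.94 = 15.44.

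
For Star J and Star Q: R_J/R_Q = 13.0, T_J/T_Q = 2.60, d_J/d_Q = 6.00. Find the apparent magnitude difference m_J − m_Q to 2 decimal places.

-5.83

L_J/L_Q = (13.0)²(2.60)⁴ = 7723.
F_J/F_Q = (L_J/L_Q)/(d_J/d_Q)² = 7723/36.00 = 214.5.
m_J − m_Q = −2.5 log₁₀(214.5) = -5.83.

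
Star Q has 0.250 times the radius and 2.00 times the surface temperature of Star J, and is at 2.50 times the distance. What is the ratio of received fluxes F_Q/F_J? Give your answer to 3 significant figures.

L_Q/L_J = (R_Q/R_J)²(T_Q/T_J)⁴ = (0.250)² × (2.00)⁴ = 1.000.
F_Q/F_J = (L_Q/L_J)/(d_Q/d_J)² = 1.000 / (2.50)² = 0.1600.

0.160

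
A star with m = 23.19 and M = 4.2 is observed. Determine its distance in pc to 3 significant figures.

6.28×10^4 pc

m − M = 5 log₁₀(d/10 pc)
23.19 − (4.2) = 18.99 = 5 log₁₀(d/10)
d = 10 × 10^(18.99/5) = 10 × 10^3.798 = 6.281×10^4 pc.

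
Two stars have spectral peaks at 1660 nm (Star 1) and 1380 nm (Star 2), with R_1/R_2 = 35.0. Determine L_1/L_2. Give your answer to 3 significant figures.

Wien's law gives T ∝ 1/λ_max, so T_1/T_2 = λ_2/λ_1 = 1380/1660 = 0.8313.
Then L ∝ R²T⁴ gives L_1/L_2 = (35.0)² × (0.8313)⁴ = 1225 × 0.4776 = 585.1.

585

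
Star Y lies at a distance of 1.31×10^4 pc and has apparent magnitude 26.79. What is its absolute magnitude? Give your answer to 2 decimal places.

11.20

M = m − 5 log₁₀(d/10 pc) = 26.79 − 5 log₁₀(1.31×10^4/10)
  = 26.79 − 5 × 3.117 = 26.79 − 15.59 = 11.20.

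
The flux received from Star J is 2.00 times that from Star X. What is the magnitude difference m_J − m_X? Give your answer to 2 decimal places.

m_J − m_X = −2.5 log₁₀(F_J/F_X) = −2.5 log₁₀(2.00) = −2.5 × (0.301) = -0.753.

-0.75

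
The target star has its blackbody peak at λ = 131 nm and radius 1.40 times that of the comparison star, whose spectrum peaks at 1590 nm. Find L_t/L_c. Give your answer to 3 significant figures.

Wien's law gives T ∝ 1/λ_max, so T_t/T_c = λ_c/λ_t = 1590/131 = 12.14.
Then L ∝ R²T⁴ gives L_t/L_c = (1.40)² × (12.14)⁴ = 1.960 × 2.170×10^4 = 4.254×10^4.

4.25×10^4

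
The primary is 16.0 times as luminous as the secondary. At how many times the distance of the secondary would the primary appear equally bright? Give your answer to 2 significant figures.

Equal flux requires L_p/d_p² = L_s/d_s², so d_p/d_s = √(L_p/L_s)
= √(16.0) = 4.000.

4.0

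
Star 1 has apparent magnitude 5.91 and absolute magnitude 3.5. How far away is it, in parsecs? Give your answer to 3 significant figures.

30.3 pc

m − M = 5 log₁₀(d/10 pc)
5.91 − (3.5) = 2.41 = 5 log₁₀(d/10)
d = 10 × 10^(2.41/5) = 10 × 10^0.482 = 30.34 pc.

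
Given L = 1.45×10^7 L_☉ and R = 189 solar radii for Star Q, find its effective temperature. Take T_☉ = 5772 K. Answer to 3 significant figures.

T/T_☉ = (L/L_☉)^(1/4) / (R/R_☉)^(1/2)
T = 5772 × (1.45×10^7)^(1/4) / √(189) = 5772 × 61.71 / 13.75 = 2.591×10^4 K.

2.59×10^4 K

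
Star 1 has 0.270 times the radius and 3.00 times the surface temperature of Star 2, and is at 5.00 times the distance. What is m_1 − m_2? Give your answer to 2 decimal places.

1.57

L_1/L_2 = (0.270)²(3.00)⁴ = 5.905.
F_1/F_2 = (L_1/L_2)/(d_1/d_2)² = 5.905/25.00 = 0.2362.
m_1 − m_2 = −2.5 log₁₀(0.2362) = 1.57.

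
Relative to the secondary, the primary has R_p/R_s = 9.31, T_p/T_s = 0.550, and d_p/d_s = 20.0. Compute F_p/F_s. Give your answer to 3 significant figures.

L_p/L_s = (R_p/R_s)²(T_p/T_s)⁴ = (9.31)² × (0.550)⁴ = 7.931.
F_p/F_s = (L_p/L_s)/(d_p/d_s)² = 7.931 / (20.0)² = 0.01983.

0.0198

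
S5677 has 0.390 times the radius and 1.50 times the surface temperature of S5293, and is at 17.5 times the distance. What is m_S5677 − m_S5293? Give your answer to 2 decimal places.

L_S5677/L_S5293 = (0.390)²(1.50)⁴ = 0.7700.
F_S5677/F_S5293 = (L_S5677/L_S5293)/(d_S5677/d_S5293)² = 0.7700/306.2 = 0.002514.
m_S5677 − m_S5293 = −2.5 log₁₀(0.002514) = 6.50.

6.50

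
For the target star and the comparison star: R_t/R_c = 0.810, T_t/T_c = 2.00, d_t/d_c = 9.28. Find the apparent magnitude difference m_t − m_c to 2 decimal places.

2.29

L_t/L_c = (0.810)²(2.00)⁴ = 10.50.
F_t/F_c = (L_t/L_c)/(d_t/d_c)² = 10.50/86.12 = 0.1219.
m_t − m_c = −2.5 log₁₀(0.1219) = 2.29.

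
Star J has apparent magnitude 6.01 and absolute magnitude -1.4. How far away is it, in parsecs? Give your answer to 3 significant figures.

m − M = 5 log₁₀(d/10 pc)
6.01 − (-1.4) = 7.41 = 5 log₁₀(d/10)
d = 10 × 10^(7.41/5) = 10 × 10^1.482 = 303.4 pc.

303 pc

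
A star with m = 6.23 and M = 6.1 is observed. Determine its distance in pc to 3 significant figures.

m − M = 5 log₁₀(d/10 pc)
6.23 − (6.1) = 0.13 = 5 log₁₀(d/10)
d = 10 × 10^(0.13/5) = 10 × 10^0.026 = 10.62 pc.

10.6 pc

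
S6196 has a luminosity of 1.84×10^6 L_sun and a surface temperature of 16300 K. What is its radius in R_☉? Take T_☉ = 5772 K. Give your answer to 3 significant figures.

R/R_☉ = √(L/L_☉) / (T/T_☉)² = √(1.84×10^6) / (2.824)²
       = 1356 / 7.975 = 170.1.

170 R_☉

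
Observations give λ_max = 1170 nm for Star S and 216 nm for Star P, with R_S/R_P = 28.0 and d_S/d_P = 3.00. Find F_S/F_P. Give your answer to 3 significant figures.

0.101

Wien's law: T_S/T_P = λ_P/λ_S = 216/1170 = 0.1846.
L_S/L_P = (R_S/R_P)²(T_S/T_P)⁴ = (28.0)²(0.1846)⁴ = 0.9107.
F_S/F_P = (L_S/L_P)/(d_S/d_P)² = 0.9107/(3.00)² = 0.1012.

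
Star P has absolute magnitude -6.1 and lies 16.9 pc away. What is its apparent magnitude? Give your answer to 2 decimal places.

-4.96

m = M + 5 log₁₀(d/10 pc) = -6.1 + 5 log₁₀(16.9/10)
  = -6.1 + 5 × 0.228 = -6.1 + 1.14 = -4.96.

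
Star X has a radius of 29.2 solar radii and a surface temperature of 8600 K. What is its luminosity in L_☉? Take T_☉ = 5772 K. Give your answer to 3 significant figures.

4.20×10^3 L_☉

L/L_☉ = (R/R_☉)² (T/T_☉)⁴ = (29.2)² × (8600/5772)⁴
       = 852.6 × (1.490)⁴ = 852.6 × 4.928 = 4202.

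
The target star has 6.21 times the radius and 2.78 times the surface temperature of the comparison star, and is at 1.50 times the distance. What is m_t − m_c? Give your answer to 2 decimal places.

-7.53

L_t/L_c = (6.21)²(2.78)⁴ = 2303.
F_t/F_c = (L_t/L_c)/(d_t/d_c)² = 2303/2.250 = 1024.
m_t − m_c = −2.5 log₁₀(1024) = -7.53.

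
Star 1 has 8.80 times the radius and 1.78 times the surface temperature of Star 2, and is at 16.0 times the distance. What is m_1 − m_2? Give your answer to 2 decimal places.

L_1/L_2 = (8.80)²(1.78)⁴ = 777.4.
F_1/F_2 = (L_1/L_2)/(d_1/d_2)² = 777.4/256.0 = 3.037.
m_1 − m_2 = −2.5 log₁₀(3.037) = -1.21.

-1.21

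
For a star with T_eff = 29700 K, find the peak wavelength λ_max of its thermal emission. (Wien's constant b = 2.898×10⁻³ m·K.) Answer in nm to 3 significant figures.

97.6 nm

λ_max = b/T = 2.898×10⁻³ / 29700 = 9.76×10^-8 m = 97.58 nm.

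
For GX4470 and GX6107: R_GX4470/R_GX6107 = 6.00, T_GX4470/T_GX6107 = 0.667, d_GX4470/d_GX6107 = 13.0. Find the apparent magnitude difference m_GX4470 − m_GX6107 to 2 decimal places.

L_GX4470/L_GX6107 = (6.00)²(0.667)⁴ = 7.125.
F_GX4470/F_GX6107 = (L_GX4470/L_GX6107)/(d_GX4470/d_GX6107)² = 7.125/169.0 = 0.04216.
m_GX4470 − m_GX6107 = −2.5 log₁₀(0.04216) = 3.44.

3.44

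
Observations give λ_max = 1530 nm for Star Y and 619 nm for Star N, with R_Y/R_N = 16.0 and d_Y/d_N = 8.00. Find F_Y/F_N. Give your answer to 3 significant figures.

0.107

Wien's law: T_Y/T_N = λ_N/λ_Y = 619/1530 = 0.4046.
L_Y/L_N = (R_Y/R_N)²(T_Y/T_N)⁴ = (16.0)²(0.4046)⁴ = 6.859.
F_Y/F_N = (L_Y/L_N)/(d_Y/d_N)² = 6.859/(8.00)² = 0.1072.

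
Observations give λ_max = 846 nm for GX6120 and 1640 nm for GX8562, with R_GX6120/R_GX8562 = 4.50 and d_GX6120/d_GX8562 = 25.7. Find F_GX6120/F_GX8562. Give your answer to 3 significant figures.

Wien's law: T_GX6120/T_GX8562 = λ_GX8562/λ_GX6120 = 1640/846 = 1.939.
L_GX6120/L_GX8562 = (R_GX6120/R_GX8562)²(T_GX6120/T_GX8562)⁴ = (4.50)²(1.939)⁴ = 286.0.
F_GX6120/F_GX8562 = (L_GX6120/L_GX8562)/(d_GX6120/d_GX8562)² = 286.0/(25.7)² = 0.4330.

0.433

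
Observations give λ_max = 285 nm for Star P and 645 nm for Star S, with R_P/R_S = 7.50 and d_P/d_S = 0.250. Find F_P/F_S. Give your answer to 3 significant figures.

Wien's law: T_P/T_S = λ_S/λ_P = 645/285 = 2.263.
L_P/L_S = (R_P/R_S)²(T_P/T_S)⁴ = (7.50)²(2.263)⁴ = 1476.
F_P/F_S = (L_P/L_S)/(d_P/d_S)² = 1476/(0.250)² = 2.361×10^4.

2.36×10^4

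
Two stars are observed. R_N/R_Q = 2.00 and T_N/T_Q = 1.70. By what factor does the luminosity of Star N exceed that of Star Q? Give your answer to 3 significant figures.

33.4

From the Stefan–Boltzmann law, L ∝ R²T⁴, so
L_N/L_Q = (R_N/R_Q)² (T_N/T_Q)⁴ = (2.00)² × (1.70)⁴ = 4.000 × 8.352 = 33.41.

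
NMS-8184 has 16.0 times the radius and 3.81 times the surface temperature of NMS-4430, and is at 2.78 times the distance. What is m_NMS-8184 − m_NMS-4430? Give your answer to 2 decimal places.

L_NMS-8184/L_NMS-4430 = (16.0)²(3.81)⁴ = 5.394×10^4.
F_NMS-8184/F_NMS-4430 = (L_NMS-8184/L_NMS-4430)/(d_NMS-8184/d_NMS-4430)² = 5.394×10^4/7.728 = 6980.
m_NMS-8184 − m_NMS-4430 = −2.5 log₁₀(6980) = -9.61.

-9.61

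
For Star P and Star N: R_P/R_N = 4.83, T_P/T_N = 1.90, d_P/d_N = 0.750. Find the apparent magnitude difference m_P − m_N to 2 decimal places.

-6.83

L_P/L_N = (4.83)²(1.90)⁴ = 304.0.
F_P/F_N = (L_P/L_N)/(d_P/d_N)² = 304.0/0.5625 = 540.5.
m_P − m_N = −2.5 log₁₀(540.5) = -6.83.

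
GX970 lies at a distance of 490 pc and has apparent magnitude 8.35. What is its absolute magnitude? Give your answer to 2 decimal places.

-0.10

M = m − 5 log₁₀(d/10 pc) = 8.35 − 5 log₁₀(490/10)
  = 8.35 − 5 × 1.690 = 8.35 − 8.45 = -0.10.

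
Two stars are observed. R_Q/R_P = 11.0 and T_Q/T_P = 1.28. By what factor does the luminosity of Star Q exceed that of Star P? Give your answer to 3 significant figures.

From the Stefan–Boltzmann law, L ∝ R²T⁴, so
L_Q/L_P = (R_Q/R_P)² (T_Q/T_P)⁴ = (11.0)² × (1.28)⁴ = 121.0 × 2.684 = 324.8.

325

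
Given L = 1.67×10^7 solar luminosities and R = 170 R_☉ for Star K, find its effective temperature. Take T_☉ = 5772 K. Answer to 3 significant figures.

2.83×10^4 K

T/T_☉ = (L/L_☉)^(1/4) / (R/R_☉)^(1/2)
T = 5772 × (1.67×10^7)^(1/4) / √(170) = 5772 × 63.93 / 13.04 = 2.830×10^4 K.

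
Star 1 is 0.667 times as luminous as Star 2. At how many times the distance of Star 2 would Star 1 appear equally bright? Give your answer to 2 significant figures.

Equal flux requires L_1/d_1² = L_2/d_2², so d_1/d_2 = √(L_1/L_2)
= √(0.667) = 0.8167.

0.82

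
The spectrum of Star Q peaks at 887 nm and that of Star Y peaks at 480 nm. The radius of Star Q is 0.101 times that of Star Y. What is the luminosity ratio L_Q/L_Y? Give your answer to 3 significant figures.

Wien's law gives T ∝ 1/λ_max, so T_Q/T_Y = λ_Y/λ_Q = 480/887 = 0.5411.
Then L ∝ R²T⁴ gives L_Q/L_Y = (0.101)² × (0.5411)⁴ = 0.01020 × 0.08576 = 8.748×10^-4.

8.75×10^-4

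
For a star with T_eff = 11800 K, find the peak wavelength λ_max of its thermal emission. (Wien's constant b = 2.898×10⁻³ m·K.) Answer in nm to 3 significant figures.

λ_max = b/T = 2.898×10⁻³ / 11800 = 2.46×10^-7 m = 245.6 nm.

246 nm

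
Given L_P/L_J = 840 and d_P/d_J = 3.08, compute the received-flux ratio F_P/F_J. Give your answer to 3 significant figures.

F = L/(4πd²), so F_P/F_J = (L_P/L_J) / (d_P/d_J)²
= 840 / (3.08)² = 840 / 9.486 = 88.55.

88.5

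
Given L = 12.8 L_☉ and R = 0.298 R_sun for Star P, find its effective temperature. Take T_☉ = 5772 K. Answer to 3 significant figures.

2.00×10^4 K

T/T_☉ = (L/L_☉)^(1/4) / (R/R_☉)^(1/2)
T = 5772 × (12.8)^(1/4) / √(0.298) = 5772 × 1.891 / 0.5459 = 2.000×10^4 K.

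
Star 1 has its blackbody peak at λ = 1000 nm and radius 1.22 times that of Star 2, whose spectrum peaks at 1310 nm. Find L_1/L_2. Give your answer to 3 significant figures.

Wien's law gives T ∝ 1/λ_max, so T_1/T_2 = λ_2/λ_1 = 1310/1000 = 1.310.
Then L ∝ R²T⁴ gives L_1/L_2 = (1.22)² × (1.310)⁴ = 1.488 × 2.945 = 4.383.

4.38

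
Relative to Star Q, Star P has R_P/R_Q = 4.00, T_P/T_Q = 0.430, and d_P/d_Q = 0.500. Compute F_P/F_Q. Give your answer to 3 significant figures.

L_P/L_Q = (R_P/R_Q)²(T_P/T_Q)⁴ = (4.00)² × (0.430)⁴ = 0.5470.
F_P/F_Q = (L_P/L_Q)/(d_P/d_Q)² = 0.5470 / (0.500)² = 2.188.

2.19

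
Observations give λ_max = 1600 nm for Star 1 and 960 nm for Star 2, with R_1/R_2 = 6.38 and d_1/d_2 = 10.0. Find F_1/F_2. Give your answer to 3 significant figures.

0.0528

Wien's law: T_1/T_2 = λ_2/λ_1 = 960/1600 = 0.6000.
L_1/L_2 = (R_1/R_2)²(T_1/T_2)⁴ = (6.38)²(0.6000)⁴ = 5.275.
F_1/F_2 = (L_1/L_2)/(d_1/d_2)² = 5.275/(10.0)² = 0.05275.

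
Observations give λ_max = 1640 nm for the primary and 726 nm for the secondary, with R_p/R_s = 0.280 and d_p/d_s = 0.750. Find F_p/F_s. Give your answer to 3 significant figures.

Wien's law: T_p/T_s = λ_s/λ_p = 726/1640 = 0.4427.
L_p/L_s = (R_p/R_s)²(T_p/T_s)⁴ = (0.280)²(0.4427)⁴ = 0.003011.
F_p/F_s = (L_p/L_s)/(d_p/d_s)² = 0.003011/(0.750)² = 0.005353.

0.00535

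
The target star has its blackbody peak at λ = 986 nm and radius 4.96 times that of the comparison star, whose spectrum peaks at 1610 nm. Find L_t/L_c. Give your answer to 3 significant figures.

Wien's law gives T ∝ 1/λ_max, so T_t/T_c = λ_c/λ_t = 1610/986 = 1.633.
Then L ∝ R²T⁴ gives L_t/L_c = (4.96)² × (1.633)⁴ = 24.60 × 7.109 = 174.9.

175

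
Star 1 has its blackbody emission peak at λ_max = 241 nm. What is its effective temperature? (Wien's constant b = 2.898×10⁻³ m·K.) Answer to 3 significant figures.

1.20×10^4 K

T = b/λ_max = 2.898×10⁻³ / (241×10⁻⁹) = 1.202×10^4 K.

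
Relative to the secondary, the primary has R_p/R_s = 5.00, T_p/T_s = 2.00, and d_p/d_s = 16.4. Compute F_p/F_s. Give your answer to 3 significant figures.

L_p/L_s = (R_p/R_s)²(T_p/T_s)⁴ = (5.00)² × (2.00)⁴ = 400.0.
F_p/F_s = (L_p/L_s)/(d_p/d_s)² = 400.0 / (16.4)² = 1.487.

1.49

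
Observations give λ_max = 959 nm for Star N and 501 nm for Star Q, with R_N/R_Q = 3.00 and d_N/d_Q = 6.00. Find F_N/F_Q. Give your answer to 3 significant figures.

Wien's law: T_N/T_Q = λ_Q/λ_N = 501/959 = 0.5224.
L_N/L_Q = (R_N/R_Q)²(T_N/T_Q)⁴ = (3.00)²(0.5224)⁴ = 0.6704.
F_N/F_Q = (L_N/L_Q)/(d_N/d_Q)² = 0.6704/(6.00)² = 0.01862.

0.0186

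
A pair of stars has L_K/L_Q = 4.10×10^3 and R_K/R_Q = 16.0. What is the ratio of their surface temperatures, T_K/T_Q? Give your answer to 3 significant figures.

2.00

L ∝ R²T⁴ gives T ∝ (L/R²)^(1/4), so
T_K/T_Q = (4.10×10^3 / 16.0²)^(1/4) = (16.02)^(1/4) = 2.000.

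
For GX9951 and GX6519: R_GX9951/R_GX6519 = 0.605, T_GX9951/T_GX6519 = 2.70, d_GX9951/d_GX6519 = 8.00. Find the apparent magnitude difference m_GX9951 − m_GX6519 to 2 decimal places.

1.29

L_GX9951/L_GX6519 = (0.605)²(2.70)⁴ = 19.45.
F_GX9951/F_GX6519 = (L_GX9951/L_GX6519)/(d_GX9951/d_GX6519)² = 19.45/64.00 = 0.3039.
m_GX9951 − m_GX6519 = −2.5 log₁₀(0.3039) = 1.29.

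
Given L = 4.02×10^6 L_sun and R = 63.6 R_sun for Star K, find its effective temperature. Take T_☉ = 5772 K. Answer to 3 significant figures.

T/T_☉ = (L/L_☉)^(1/4) / (R/R_☉)^(1/2)
T = 5772 × (4.02×10^6)^(1/4) / √(63.6) = 5772 × 44.78 / 7.975 = 3.241×10^4 K.

3.24×10^4 K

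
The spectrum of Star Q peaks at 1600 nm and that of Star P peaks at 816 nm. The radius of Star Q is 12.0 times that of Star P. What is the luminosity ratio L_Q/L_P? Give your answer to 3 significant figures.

Wien's law gives T ∝ 1/λ_max, so T_Q/T_P = λ_P/λ_Q = 816/1600 = 0.5100.
Then L ∝ R²T⁴ gives L_Q/L_P = (12.0)² × (0.5100)⁴ = 144.0 × 0.06765 = 9.742.

9.74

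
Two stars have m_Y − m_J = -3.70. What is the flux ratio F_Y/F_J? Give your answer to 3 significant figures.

F_Y/F_J = 10^(−(m_Y − m_J)/2.5) = 10^(3.70/2.5) = 10^1.480 = 30.20.

30.2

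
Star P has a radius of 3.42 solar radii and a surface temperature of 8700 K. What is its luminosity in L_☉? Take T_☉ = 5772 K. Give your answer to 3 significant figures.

60.4 L_☉

L/L_☉ = (R/R_☉)² (T/T_☉)⁴ = (3.42)² × (8700/5772)⁴
       = 11.70 × (1.507)⁴ = 11.70 × 5.161 = 60.37.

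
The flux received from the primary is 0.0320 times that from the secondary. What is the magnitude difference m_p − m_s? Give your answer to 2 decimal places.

3.74

m_p − m_s = −2.5 log₁₀(F_p/F_s) = −2.5 log₁₀(0.0320) = −2.5 × (-1.495) = 3.737.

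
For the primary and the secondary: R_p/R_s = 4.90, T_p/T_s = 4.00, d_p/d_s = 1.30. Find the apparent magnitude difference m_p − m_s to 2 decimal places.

-8.90

L_p/L_s = (4.90)²(4.00)⁴ = 6147.
F_p/F_s = (L_p/L_s)/(d_p/d_s)² = 6147/1.690 = 3637.
m_p − m_s = −2.5 log₁₀(3637) = -8.90.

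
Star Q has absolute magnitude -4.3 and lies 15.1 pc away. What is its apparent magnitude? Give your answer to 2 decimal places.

-3.41

m = M + 5 log₁₀(d/10 pc) = -4.3 + 5 log₁₀(15.1/10)
  = -4.3 + 5 × 0.179 = -4.3 + 0.89 = -3.41.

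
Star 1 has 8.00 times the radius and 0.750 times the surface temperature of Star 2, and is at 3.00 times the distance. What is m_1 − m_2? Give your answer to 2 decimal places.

-0.88

L_1/L_2 = (8.00)²(0.750)⁴ = 20.25.
F_1/F_2 = (L_1/L_2)/(d_1/d_2)² = 20.25/9.000 = 2.250.
m_1 − m_2 = −2.5 log₁₀(2.250) = -0.88.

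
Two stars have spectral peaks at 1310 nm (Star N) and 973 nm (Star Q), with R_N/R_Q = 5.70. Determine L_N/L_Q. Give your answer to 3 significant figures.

Wien's law gives T ∝ 1/λ_max, so T_N/T_Q = λ_Q/λ_N = 973/1310 = 0.7427.
Then L ∝ R²T⁴ gives L_N/L_Q = (5.70)² × (0.7427)⁴ = 32.49 × 0.3043 = 9.888.

9.89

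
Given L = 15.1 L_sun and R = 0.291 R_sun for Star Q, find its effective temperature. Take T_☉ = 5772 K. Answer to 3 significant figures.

2.11×10^4 K

T/T_☉ = (L/L_☉)^(1/4) / (R/R_☉)^(1/2)
T = 5772 × (15.1)^(1/4) / √(0.291) = 5772 × 1.971 / 0.5394 = 2.109×10^4 K.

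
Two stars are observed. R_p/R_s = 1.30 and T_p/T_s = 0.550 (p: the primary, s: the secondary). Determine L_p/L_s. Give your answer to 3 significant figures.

0.155

From the Stefan–Boltzmann law, L ∝ R²T⁴, so
L_p/L_s = (R_p/R_s)² (T_p/T_s)⁴ = (1.30)² × (0.550)⁴ = 1.690 × 0.09151 = 0.1546.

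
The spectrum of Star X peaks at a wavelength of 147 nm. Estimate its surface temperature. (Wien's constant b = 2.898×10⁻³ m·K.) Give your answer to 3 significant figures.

T = b/λ_max = 2.898×10⁻³ / (147×10⁻⁹) = 1.971×10^4 K.

1.97×10^4 K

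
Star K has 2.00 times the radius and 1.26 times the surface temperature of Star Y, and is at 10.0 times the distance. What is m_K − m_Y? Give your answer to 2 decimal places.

L_K/L_Y = (2.00)²(1.26)⁴ = 10.08.
F_K/F_Y = (L_K/L_Y)/(d_K/d_Y)² = 10.08/100.0 = 0.1008.
m_K − m_Y = −2.5 log₁₀(0.1008) = 2.49.

2.49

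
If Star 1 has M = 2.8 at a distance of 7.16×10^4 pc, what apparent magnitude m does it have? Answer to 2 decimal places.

22.07

m = M + 5 log₁₀(d/10 pc) = 2.8 + 5 log₁₀(7.16×10^4/10)
  = 2.8 + 5 × 3.855 = 2.8 + 19.27 = 22.07.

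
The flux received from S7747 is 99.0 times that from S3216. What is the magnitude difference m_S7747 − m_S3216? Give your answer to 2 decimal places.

-4.99

m_S7747 − m_S3216 = −2.5 log₁₀(F_S7747/F_S3216) = −2.5 log₁₀(99.0) = −2.5 × (1.996) = -4.989.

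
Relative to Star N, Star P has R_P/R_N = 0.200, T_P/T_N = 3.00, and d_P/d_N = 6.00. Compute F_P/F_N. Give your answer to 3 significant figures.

L_P/L_N = (R_P/R_N)²(T_P/T_N)⁴ = (0.200)² × (3.00)⁴ = 3.240.
F_P/F_N = (L_P/L_N)/(d_P/d_N)² = 3.240 / (6.00)² = 0.09000.

0.0900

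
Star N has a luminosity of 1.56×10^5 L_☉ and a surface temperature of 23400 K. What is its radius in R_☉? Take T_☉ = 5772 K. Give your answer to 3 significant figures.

R/R_☉ = √(L/L_☉) / (T/T_☉)² = √(1.56×10^5) / (4.054)²
       = 395.0 / 16.44 = 24.03.

24.0 R_☉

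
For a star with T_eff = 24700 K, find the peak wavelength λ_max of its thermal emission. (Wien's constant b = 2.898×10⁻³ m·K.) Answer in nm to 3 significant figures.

117 nm

λ_max = b/T = 2.898×10⁻³ / 24700 = 1.17×10^-7 m = 117.3 nm.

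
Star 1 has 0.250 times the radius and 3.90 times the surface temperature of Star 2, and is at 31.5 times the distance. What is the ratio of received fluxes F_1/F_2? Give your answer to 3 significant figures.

L_1/L_2 = (R_1/R_2)²(T_1/T_2)⁴ = (0.250)² × (3.90)⁴ = 14.46.
F_1/F_2 = (L_1/L_2)/(d_1/d_2)² = 14.46 / (31.5)² = 0.01457.

0.0146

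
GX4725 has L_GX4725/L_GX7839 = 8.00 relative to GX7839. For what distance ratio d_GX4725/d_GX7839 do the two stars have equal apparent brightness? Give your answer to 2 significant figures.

Equal flux requires L_GX4725/d_GX4725² = L_GX7839/d_GX7839², so d_GX4725/d_GX7839 = √(L_GX4725/L_GX7839)
= √(8.00) = 2.828.

2.8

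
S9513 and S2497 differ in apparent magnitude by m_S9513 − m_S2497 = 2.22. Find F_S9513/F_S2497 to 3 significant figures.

0.129

F_S9513/F_S2497 = 10^(−(m_S9513 − m_S2497)/2.5) = 10^(-2.22/2.5) = 10^-0.888 = 0.1294.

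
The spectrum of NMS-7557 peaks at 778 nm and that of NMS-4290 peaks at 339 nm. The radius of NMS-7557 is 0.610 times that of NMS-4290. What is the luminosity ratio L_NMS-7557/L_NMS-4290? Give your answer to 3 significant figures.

Wien's law gives T ∝ 1/λ_max, so T_NMS-7557/T_NMS-4290 = λ_NMS-4290/λ_NMS-7557 = 339/778 = 0.4357.
Then L ∝ R²T⁴ gives L_NMS-7557/L_NMS-4290 = (0.610)² × (0.4357)⁴ = 0.3721 × 0.03605 = 0.01341.

0.0134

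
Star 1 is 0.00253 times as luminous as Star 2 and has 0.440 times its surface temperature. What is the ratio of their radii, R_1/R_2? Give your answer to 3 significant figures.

0.260

L ∝ R²T⁴ gives R ∝ √L / T², so
R_1/R_2 = √(0.00253) / (0.440)² = 0.05030 / 0.1936 = 0.2598.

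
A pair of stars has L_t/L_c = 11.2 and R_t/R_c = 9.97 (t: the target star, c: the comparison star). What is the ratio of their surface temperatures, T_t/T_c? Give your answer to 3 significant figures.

0.579

L ∝ R²T⁴ gives T ∝ (L/R²)^(1/4), so
T_t/T_c = (11.2 / 9.97²)^(1/4) = (0.1127)^(1/4) = 0.5794.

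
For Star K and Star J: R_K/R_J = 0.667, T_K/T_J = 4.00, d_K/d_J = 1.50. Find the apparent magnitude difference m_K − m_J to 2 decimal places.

L_K/L_J = (0.667)²(4.00)⁴ = 113.9.
F_K/F_J = (L_K/L_J)/(d_K/d_J)² = 113.9/2.250 = 50.62.
m_K − m_J = −2.5 log₁₀(50.62) = -4.26.

-4.26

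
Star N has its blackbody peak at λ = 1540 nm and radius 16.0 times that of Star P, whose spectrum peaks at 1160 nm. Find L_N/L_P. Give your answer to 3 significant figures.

82.4

Wien's law gives T ∝ 1/λ_max, so T_N/T_P = λ_P/λ_N = 1160/1540 = 0.7532.
Then L ∝ R²T⁴ gives L_N/L_P = (16.0)² × (0.7532)⁴ = 256.0 × 0.3219 = 82.41.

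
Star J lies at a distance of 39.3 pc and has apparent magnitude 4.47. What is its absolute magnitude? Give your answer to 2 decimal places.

M = m − 5 log₁₀(d/10 pc) = 4.47 − 5 log₁₀(39.3/10)
  = 4.47 − 5 × 0.594 = 4.47 − 2.97 = 1.50.

1.50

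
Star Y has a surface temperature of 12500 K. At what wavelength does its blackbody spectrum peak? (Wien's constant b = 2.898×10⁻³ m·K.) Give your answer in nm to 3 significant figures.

λ_max = b/T = 2.898×10⁻³ / 12500 = 2.32×10^-7 m = 231.8 nm.

232 nm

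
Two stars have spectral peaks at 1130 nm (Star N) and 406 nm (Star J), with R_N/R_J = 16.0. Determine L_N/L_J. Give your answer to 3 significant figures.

4.27

Wien's law gives T ∝ 1/λ_max, so T_N/T_J = λ_J/λ_N = 406/1130 = 0.3593.
Then L ∝ R²T⁴ gives L_N/L_J = (16.0)² × (0.3593)⁴ = 256.0 × 0.01666 = 4.266.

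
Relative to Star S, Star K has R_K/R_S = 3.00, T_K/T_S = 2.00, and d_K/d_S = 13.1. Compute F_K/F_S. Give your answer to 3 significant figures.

L_K/L_S = (R_K/R_S)²(T_K/T_S)⁴ = (3.00)² × (2.00)⁴ = 144.0.
F_K/F_S = (L_K/L_S)/(d_K/d_S)² = 144.0 / (13.1)² = 0.8391.

0.839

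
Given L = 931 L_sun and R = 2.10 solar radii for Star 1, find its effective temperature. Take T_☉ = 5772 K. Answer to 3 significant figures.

T/T_☉ = (L/L_☉)^(1/4) / (R/R_☉)^(1/2)
T = 5772 × (931)^(1/4) / √(2.10) = 5772 × 5.524 / 1.449 = 2.200×10^4 K.

2.20×10^4 K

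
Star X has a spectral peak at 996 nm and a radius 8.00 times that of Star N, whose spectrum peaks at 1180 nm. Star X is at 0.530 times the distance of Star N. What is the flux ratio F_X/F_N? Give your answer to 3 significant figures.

449

Wien's law: T_X/T_N = λ_N/λ_X = 1180/996 = 1.185.
L_X/L_N = (R_X/R_N)²(T_X/T_N)⁴ = (8.00)²(1.185)⁴ = 126.1.
F_X/F_N = (L_X/L_N)/(d_X/d_N)² = 126.1/(0.530)² = 448.9.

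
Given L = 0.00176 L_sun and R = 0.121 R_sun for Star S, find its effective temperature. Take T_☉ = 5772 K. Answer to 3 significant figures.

T/T_☉ = (L/L_☉)^(1/4) / (R/R_☉)^(1/2)
T = 5772 × (0.00176)^(1/4) / √(0.121) = 5772 × 0.2048 / 0.3479 = 3399 K.

3.40×10^3 K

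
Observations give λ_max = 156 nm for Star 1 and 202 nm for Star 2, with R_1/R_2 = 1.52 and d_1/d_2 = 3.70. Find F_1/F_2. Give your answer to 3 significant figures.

Wien's law: T_1/T_2 = λ_2/λ_1 = 202/156 = 1.295.
L_1/L_2 = (R_1/R_2)²(T_1/T_2)⁴ = (1.52)²(1.295)⁴ = 6.495.
F_1/F_2 = (L_1/L_2)/(d_1/d_2)² = 6.495/(3.70)² = 0.4745.

0.474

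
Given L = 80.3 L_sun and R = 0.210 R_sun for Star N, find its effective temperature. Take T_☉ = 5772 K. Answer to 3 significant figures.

3.77×10^4 K

T/T_☉ = (L/L_☉)^(1/4) / (R/R_☉)^(1/2)
T = 5772 × (80.3)^(1/4) / √(0.210) = 5772 × 2.993 / 0.4583 = 3.770×10^4 K.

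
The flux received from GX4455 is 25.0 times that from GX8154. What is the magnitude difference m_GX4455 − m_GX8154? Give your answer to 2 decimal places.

-3.49

m_GX4455 − m_GX8154 = −2.5 log₁₀(F_GX4455/F_GX8154) = −2.5 log₁₀(25.0) = −2.5 × (1.398) = -3.495.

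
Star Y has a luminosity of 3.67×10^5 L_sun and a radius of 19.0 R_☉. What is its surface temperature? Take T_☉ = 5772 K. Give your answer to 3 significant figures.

T/T_☉ = (L/L_☉)^(1/4) / (R/R_☉)^(1/2)
T = 5772 × (3.67×10^5)^(1/4) / √(19.0) = 5772 × 24.61 / 4.359 = 3.259×10^4 K.

3.26×10^4 K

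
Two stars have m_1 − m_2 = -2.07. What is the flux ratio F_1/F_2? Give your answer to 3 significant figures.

F_1/F_2 = 10^(−(m_1 − m_2)/2.5) = 10^(2.07/2.5) = 10^0.828 = 6.730.

6.73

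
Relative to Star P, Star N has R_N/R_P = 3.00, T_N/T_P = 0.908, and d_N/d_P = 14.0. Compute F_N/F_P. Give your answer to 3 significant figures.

0.0312

L_N/L_P = (R_N/R_P)²(T_N/T_P)⁴ = (3.00)² × (0.908)⁴ = 6.118.
F_N/F_P = (L_N/L_P)/(d_N/d_P)² = 6.118 / (14.0)² = 0.03121.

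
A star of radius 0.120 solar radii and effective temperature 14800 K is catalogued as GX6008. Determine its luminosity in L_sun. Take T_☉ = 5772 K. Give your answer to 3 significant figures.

0.622 L_sun

L/L_☉ = (R/R_☉)² (T/T_☉)⁴ = (0.120)² × (14800/5772)⁴
       = 0.01440 × (2.564)⁴ = 0.01440 × 43.23 = 0.6224.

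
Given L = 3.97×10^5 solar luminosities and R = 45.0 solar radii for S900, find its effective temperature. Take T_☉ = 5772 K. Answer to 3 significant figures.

2.16×10^4 K

T/T_☉ = (L/L_☉)^(1/4) / (R/R_☉)^(1/2)
T = 5772 × (3.97×10^5)^(1/4) / √(45.0) = 5772 × 25.10 / 6.708 = 2.160×10^4 K.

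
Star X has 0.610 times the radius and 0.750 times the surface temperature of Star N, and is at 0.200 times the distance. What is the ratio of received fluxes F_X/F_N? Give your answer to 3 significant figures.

2.94

L_X/L_N = (R_X/R_N)²(T_X/T_N)⁴ = (0.610)² × (0.750)⁴ = 0.1177.
F_X/F_N = (L_X/L_N)/(d_X/d_N)² = 0.1177 / (0.200)² = 2.943.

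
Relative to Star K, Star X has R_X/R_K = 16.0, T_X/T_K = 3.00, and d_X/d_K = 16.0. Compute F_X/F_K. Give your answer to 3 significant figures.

L_X/L_K = (R_X/R_K)²(T_X/T_K)⁴ = (16.0)² × (3.00)⁴ = 2.074×10^4.
F_X/F_K = (L_X/L_K)/(d_X/d_K)² = 2.074×10^4 / (16.0)² = 81.00.

81.0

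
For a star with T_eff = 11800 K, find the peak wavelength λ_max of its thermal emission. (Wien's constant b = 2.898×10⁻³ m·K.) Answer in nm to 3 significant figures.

λ_max = b/T = 2.898×10⁻³ / 11800 = 2.46×10^-7 m = 245.6 nm.

246 nm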